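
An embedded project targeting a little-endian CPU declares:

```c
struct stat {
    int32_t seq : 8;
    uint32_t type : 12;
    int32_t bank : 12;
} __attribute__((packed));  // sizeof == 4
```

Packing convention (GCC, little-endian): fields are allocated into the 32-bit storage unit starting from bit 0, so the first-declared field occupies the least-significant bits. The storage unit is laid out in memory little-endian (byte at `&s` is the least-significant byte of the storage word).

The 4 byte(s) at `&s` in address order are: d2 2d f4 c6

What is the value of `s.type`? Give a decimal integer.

1069

[0]=0xd2 [1]=0x2d [2]=0xf4 [3]=0xc6 (little-endian) → word 0xc6f42dd2
seq [0+:8] = (word>>0) & 0xff = 210
type [8+:12] = (word>>8) & 0xfff = 1069  ←
bank [20+:12] = (word>>20) & 0xfff = 3183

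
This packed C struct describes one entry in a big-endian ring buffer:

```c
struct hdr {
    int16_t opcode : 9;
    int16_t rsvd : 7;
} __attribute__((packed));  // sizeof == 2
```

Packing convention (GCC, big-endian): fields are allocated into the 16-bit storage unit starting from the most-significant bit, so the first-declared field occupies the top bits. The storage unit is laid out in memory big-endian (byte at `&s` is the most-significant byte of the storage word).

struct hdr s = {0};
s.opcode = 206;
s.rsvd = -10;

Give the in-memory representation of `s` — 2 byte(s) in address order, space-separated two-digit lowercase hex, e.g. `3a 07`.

opcode:9 = 206 → 0xce << 7 → word 0x6700
rsvd:7 = -10 → 0x76 << 0 → word 0x6776
word = 0x6776 → big-endian bytes:
  [0]=0x67  [1]=0x76

67 76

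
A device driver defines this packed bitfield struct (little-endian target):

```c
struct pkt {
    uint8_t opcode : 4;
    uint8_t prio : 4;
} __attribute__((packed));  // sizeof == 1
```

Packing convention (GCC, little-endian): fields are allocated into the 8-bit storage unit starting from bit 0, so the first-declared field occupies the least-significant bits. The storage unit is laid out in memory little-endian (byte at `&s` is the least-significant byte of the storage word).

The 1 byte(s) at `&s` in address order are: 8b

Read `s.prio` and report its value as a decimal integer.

8

[0]=0x8b (little-endian) → word 0x8b
opcode [0+:4] = (word>>0) & 0xf = 11
prio [4+:4] = (word>>4) & 0xf = 8  ←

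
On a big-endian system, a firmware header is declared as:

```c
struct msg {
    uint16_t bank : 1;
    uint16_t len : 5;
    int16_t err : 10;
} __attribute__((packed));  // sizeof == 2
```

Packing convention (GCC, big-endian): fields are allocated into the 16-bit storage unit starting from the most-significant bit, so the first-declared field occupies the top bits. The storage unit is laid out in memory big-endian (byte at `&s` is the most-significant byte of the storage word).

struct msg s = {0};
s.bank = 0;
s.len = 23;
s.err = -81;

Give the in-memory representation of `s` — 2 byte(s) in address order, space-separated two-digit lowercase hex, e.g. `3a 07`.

bank:1 = 0 → 0x0 << 15 → word 0x0000
len:5 = 23 → 0x17 << 10 → word 0x5c00
err:10 = -81 → 0x3af << 0 → word 0x5faf
word = 0x5faf → big-endian bytes:
  [0]=0x5f  [1]=0xaf

5f af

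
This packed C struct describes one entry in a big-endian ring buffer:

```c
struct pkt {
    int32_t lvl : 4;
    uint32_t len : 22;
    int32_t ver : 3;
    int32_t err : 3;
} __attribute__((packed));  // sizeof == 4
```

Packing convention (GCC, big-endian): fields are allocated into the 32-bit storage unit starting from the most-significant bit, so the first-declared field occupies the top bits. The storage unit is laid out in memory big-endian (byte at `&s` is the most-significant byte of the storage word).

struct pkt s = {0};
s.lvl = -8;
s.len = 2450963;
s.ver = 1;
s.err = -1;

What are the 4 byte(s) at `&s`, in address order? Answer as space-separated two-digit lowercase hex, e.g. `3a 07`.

lvl (4b) val=-8 bits=0x8 at bit 28: 0x80000000
len (22b) val=2450963 bits=0x256613 at bit 6: 0x895984c0
ver (3b) val=1 bits=0x1 at bit 3: 0x895984c8
err (3b) val=-1 bits=0x7 at bit 0: 0x895984cf
word = 0x895984cf → big-endian bytes:
  [0]=0x89  [1]=0x59  [2]=0x84  [3]=0xcf

89 59 84 cf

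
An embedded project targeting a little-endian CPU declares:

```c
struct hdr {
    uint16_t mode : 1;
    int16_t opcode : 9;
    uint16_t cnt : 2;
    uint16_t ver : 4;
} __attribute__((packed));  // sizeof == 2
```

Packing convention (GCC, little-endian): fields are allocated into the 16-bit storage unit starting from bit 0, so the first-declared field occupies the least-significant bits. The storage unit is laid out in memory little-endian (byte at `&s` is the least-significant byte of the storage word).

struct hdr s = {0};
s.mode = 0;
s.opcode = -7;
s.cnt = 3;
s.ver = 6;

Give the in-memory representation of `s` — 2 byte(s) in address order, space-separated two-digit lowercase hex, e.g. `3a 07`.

[0+:1] mode=0 & 0x1 = 0x0; word=0x0000
[1+:9] opcode=-7 & 0x1ff = 0x1f9; word=0x03f2
[10+:2] cnt=3 & 0x3 = 0x3; word=0x0ff2
[12+:4] ver=6 & 0xf = 0x6; word=0x6ff2
word = 0x6ff2 → little-endian bytes:
  [0]=0xf2  [1]=0x6f

f2 6f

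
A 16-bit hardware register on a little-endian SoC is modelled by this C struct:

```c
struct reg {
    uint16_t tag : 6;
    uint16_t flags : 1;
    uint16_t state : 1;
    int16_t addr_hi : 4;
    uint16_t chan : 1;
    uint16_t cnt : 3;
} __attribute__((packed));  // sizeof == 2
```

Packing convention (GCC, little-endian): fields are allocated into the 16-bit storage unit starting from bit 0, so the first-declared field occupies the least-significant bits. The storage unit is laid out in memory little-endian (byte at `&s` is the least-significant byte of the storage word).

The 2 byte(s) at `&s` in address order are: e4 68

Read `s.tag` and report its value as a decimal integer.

36

[0]=0xe4 [1]=0x68 (little-endian) → word 0x68e4
tag [0+:6] = (word>>0) & 0x3f = 36  ←
flags [6+:1] = (word>>6) & 0x1 = 1
state [7+:1] = (word>>7) & 0x1 = 1
addr_hi [8+:4] = (word>>8) & 0xf = 8
chan [12+:1] = (word>>12) & 0x1 = 0
cnt [13+:3] = (word>>13) & 0x7 = 3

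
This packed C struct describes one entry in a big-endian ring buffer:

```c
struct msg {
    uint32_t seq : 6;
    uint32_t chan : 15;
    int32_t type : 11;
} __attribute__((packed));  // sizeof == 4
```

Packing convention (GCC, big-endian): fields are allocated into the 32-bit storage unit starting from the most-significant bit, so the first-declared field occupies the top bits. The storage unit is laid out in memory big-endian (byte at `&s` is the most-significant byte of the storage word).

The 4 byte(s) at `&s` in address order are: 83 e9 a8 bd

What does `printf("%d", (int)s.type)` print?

[0]=0x83 [1]=0xe9 [2]=0xa8 [3]=0xbd (big-endian) → word 0x83e9a8bd
seq [26+:6] = (word>>26) & 0x3f = 32
chan [11+:15] = (word>>11) & 0x7fff = 32053
type [0+:11] = (word>>0) & 0x7ff = 189  ←
type signed 11b, MSB=0: value = 189

189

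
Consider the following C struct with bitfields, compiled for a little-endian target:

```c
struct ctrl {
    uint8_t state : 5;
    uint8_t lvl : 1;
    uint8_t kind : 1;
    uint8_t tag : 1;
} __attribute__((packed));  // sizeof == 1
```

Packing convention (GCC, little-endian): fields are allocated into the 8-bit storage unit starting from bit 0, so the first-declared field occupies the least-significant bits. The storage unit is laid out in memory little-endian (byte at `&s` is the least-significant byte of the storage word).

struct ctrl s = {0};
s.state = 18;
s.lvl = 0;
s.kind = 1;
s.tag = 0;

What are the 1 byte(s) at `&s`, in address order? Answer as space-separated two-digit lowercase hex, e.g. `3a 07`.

52

[0+:5] state=18 & 0x1f = 0x12; word=0x12
[5+:1] lvl=0 & 0x1 = 0x0; word=0x12
[6+:1] kind=1 & 0x1 = 0x1; word=0x52
[7+:1] tag=0 & 0x1 = 0x0; word=0x52
word = 0x52 → little-endian bytes:
  [0]=0x52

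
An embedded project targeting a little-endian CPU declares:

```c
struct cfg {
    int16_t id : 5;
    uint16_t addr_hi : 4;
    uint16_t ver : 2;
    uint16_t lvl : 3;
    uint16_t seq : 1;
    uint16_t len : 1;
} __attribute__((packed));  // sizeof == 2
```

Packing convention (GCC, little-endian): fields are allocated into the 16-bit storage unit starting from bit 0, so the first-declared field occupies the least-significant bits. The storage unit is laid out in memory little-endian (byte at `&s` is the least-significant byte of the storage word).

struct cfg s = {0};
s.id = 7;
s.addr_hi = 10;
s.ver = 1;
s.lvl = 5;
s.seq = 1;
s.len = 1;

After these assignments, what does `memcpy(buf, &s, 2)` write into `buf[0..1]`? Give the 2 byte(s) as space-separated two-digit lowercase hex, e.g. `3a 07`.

id:5 = 7 → 0x7 << 0 → word 0x0007
addr_hi:4 = 10 → 0xa << 5 → word 0x0147
ver:2 = 1 → 0x1 << 9 → word 0x0347
lvl:3 = 5 → 0x5 << 11 → word 0x2b47
seq:1 = 1 → 0x1 << 14 → word 0x6b47
len:1 = 1 → 0x1 << 15 → word 0xeb47
word = 0xeb47 → little-endian bytes:
  [0]=0x47  [1]=0xeb

47 eb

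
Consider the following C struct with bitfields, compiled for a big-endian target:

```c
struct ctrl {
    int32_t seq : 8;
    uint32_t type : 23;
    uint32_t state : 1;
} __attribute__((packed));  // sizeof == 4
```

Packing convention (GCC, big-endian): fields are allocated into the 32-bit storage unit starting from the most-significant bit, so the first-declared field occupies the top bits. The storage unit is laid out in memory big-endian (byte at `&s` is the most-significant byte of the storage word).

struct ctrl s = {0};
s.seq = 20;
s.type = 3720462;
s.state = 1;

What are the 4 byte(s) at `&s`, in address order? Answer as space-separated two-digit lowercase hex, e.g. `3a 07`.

[24+:8] seq=20 & 0xff = 0x14; word=0x14000000
[1+:23] type=3720462 & 0x7fffff = 0x38c50e; word=0x14718a1c
[0+:1] state=1 & 0x1 = 0x1; word=0x14718a1d
word = 0x14718a1d → big-endian bytes:
  [0]=0x14  [1]=0x71  [2]=0x8a  [3]=0x1d

14 71 8a 1d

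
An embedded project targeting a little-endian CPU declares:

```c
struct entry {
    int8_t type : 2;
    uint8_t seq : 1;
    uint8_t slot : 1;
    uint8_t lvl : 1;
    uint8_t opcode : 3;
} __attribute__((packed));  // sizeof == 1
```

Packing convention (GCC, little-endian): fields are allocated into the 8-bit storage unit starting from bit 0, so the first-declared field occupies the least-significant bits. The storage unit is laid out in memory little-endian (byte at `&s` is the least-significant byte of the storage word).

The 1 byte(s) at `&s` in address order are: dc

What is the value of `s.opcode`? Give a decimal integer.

6

[0]=0xdc (little-endian) → word 0xdc
type [0+:2] = (word>>0) & 0x3 = 0
seq [2+:1] = (word>>2) & 0x1 = 1
slot [3+:1] = (word>>3) & 0x1 = 1
lvl [4+:1] = (word>>4) & 0x1 = 1
opcode [5+:3] = (word>>5) & 0x7 = 6  ←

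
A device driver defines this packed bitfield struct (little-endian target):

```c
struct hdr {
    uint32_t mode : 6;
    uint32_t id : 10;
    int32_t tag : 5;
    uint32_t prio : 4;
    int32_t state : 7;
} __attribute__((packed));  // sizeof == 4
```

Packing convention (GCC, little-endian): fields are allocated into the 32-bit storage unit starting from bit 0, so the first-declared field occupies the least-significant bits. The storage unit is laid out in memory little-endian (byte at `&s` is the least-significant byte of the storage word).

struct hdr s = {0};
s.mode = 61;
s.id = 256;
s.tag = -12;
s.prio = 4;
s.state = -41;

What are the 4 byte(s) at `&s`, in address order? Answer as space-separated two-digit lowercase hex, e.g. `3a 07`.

mode (6b) val=61 bits=0x3d at bit 0: 0x0000003d
id (10b) val=256 bits=0x100 at bit 6: 0x0000403d
tag (5b) val=-12 bits=0x14 at bit 16: 0x0014403d
prio (4b) val=4 bits=0x4 at bit 21: 0x0094403d
state (7b) val=-41 bits=0x57 at bit 25: 0xae94403d
word = 0xae94403d → little-endian bytes:
  [0]=0x3d  [1]=0x40  [2]=0x94  [3]=0xae

3d 40 94 ae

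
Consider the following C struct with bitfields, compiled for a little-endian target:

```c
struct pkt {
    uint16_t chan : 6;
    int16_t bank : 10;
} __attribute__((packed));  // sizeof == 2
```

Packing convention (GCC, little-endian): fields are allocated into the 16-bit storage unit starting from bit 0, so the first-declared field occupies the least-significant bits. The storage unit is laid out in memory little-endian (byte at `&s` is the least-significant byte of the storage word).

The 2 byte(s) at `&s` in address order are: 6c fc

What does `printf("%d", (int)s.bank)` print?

[0]=0x6c [1]=0xfc (little-endian) → word 0xfc6c
chan:6 @ bit 0 → (0xfc6c>>0)&0x3f = 0x2c
bank:10 @ bit 6 → (0xfc6c>>6)&0x3ff = 0x3f1  ←
bank signed 10b, MSB=1: 1009 - 1024 = -15

-15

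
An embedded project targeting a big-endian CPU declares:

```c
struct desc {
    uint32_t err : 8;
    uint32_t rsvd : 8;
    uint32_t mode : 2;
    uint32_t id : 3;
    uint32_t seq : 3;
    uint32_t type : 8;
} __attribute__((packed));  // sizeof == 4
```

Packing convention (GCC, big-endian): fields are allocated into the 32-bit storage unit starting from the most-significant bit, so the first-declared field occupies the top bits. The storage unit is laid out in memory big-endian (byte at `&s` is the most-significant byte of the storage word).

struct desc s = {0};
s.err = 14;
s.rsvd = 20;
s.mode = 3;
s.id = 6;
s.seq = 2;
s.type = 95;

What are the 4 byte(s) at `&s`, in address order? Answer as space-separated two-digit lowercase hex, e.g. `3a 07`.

0e 14 f2 5f

err (8b) val=14 bits=0xe at bit 24: 0x0e000000
rsvd (8b) val=20 bits=0x14 at bit 16: 0x0e140000
mode (2b) val=3 bits=0x3 at bit 14: 0x0e14c000
id (3b) val=6 bits=0x6 at bit 11: 0x0e14f000
seq (3b) val=2 bits=0x2 at bit 8: 0x0e14f200
type (8b) val=95 bits=0x5f at bit 0: 0x0e14f25f
word = 0x0e14f25f → big-endian bytes:
  [0]=0x0e  [1]=0x14  [2]=0xf2  [3]=0x5f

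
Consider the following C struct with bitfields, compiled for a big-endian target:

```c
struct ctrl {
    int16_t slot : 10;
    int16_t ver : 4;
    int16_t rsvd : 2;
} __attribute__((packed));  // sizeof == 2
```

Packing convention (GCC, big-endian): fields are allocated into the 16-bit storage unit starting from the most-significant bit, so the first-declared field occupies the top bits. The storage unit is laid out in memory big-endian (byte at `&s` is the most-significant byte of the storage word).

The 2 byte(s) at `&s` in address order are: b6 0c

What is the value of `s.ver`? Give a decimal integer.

[0]=0xb6 [1]=0x0c (big-endian) → word 0xb60c
slot:10 @ bit 6 → (0xb60c>>6)&0x3ff = 0x2d8
ver:4 @ bit 2 → (0xb60c>>2)&0xf = 0x3  ←
rsvd:2 @ bit 0 → (0xb60c>>0)&0x3 = 0x0
ver signed 4b, MSB=0: value = 3

3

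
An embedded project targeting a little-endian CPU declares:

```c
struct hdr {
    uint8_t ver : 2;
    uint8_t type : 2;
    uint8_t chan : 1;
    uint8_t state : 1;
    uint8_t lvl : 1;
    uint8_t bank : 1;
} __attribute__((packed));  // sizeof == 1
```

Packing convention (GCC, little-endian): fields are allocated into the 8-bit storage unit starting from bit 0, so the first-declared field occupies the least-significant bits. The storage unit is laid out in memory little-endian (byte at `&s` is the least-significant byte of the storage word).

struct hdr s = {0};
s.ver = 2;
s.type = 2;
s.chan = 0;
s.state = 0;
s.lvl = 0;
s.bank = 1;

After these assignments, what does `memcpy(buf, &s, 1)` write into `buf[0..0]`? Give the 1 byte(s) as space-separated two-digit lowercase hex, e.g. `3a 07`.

8a

ver (2b) val=2 bits=0x2 at bit 0: 0x02
type (2b) val=2 bits=0x2 at bit 2: 0x0a
chan (1b) val=0 bits=0x0 at bit 4: 0x0a
state (1b) val=0 bits=0x0 at bit 5: 0x0a
lvl (1b) val=0 bits=0x0 at bit 6: 0x0a
bank (1b) val=1 bits=0x1 at bit 7: 0x8a
word = 0x8a → little-endian bytes:
  [0]=0x8a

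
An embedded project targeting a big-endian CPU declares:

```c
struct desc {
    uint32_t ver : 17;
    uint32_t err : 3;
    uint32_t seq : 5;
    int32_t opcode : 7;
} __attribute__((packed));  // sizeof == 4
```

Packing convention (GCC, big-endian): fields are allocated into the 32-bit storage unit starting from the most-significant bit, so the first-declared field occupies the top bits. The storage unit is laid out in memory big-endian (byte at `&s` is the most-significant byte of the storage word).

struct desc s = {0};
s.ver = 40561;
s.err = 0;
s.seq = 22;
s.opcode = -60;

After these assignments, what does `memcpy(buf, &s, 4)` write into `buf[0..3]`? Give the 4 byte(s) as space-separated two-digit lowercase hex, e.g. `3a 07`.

4f 38 8b 44

[15+:17] ver=40561 & 0x1ffff = 0x9e71; word=0x4f388000
[12+:3] err=0 & 0x7 = 0x0; word=0x4f388000
[7+:5] seq=22 & 0x1f = 0x16; word=0x4f388b00
[0+:7] opcode=-60 & 0x7f = 0x44; word=0x4f388b44
word = 0x4f388b44 → big-endian bytes:
  [0]=0x4f  [1]=0x38  [2]=0x8b  [3]=0x44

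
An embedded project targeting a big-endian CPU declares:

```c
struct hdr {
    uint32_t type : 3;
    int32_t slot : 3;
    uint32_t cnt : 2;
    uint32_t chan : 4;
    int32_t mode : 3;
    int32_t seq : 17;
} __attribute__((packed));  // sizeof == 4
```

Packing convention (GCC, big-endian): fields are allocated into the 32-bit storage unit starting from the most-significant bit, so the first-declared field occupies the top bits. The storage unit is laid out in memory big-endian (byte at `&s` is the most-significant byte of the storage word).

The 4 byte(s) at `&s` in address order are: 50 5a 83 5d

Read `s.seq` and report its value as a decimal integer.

[0]=0x50 [1]=0x5a [2]=0x83 [3]=0x5d (big-endian) → word 0x505a835d
type [29+:3] = (word>>29) & 0x7 = 2
slot [26+:3] = (word>>26) & 0x7 = 4
cnt [24+:2] = (word>>24) & 0x3 = 0
chan [20+:4] = (word>>20) & 0xf = 5
mode [17+:3] = (word>>17) & 0x7 = 5
seq [0+:17] = (word>>0) & 0x1ffff = 33629  ←
seq signed 17b, MSB=0: value = 33629

33629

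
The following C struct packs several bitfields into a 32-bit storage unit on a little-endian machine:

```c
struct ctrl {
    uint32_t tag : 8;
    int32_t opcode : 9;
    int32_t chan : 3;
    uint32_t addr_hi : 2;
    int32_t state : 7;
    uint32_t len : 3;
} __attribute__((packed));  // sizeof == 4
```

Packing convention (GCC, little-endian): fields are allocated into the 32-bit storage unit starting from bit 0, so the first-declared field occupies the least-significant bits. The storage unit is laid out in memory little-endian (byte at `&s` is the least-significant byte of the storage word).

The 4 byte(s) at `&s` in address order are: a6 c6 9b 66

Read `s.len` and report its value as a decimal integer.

[0]=0xa6 [1]=0xc6 [2]=0x9b [3]=0x66 (little-endian) → word 0x669bc6a6
tag:8 @ bit 0 → (0x669bc6a6>>0)&0xff = 0xa6
opcode:9 @ bit 8 → (0x669bc6a6>>8)&0x1ff = 0x1c6
chan:3 @ bit 17 → (0x669bc6a6>>17)&0x7 = 0x5
addr_hi:2 @ bit 20 → (0x669bc6a6>>20)&0x3 = 0x1
state:7 @ bit 22 → (0x669bc6a6>>22)&0x7f = 0x1a
len:3 @ bit 29 → (0x669bc6a6>>29)&0x7 = 0x3  ←

3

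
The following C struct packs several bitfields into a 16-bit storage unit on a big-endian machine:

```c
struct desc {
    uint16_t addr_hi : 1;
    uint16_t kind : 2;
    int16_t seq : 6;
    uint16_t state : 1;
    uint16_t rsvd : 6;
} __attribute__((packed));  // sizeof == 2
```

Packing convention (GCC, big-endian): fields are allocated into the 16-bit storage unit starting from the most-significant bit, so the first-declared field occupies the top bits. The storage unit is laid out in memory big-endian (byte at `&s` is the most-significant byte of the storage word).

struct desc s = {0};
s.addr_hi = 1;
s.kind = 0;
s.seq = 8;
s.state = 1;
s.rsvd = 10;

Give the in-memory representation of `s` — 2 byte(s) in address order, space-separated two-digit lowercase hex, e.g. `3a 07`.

84 4a

[15+:1] addr_hi=1 & 0x1 = 0x1; word=0x8000
[13+:2] kind=0 & 0x3 = 0x0; word=0x8000
[7+:6] seq=8 & 0x3f = 0x8; word=0x8400
[6+:1] state=1 & 0x1 = 0x1; word=0x8440
[0+:6] rsvd=10 & 0x3f = 0xa; word=0x844a
word = 0x844a → big-endian bytes:
  [0]=0x84  [1]=0x4a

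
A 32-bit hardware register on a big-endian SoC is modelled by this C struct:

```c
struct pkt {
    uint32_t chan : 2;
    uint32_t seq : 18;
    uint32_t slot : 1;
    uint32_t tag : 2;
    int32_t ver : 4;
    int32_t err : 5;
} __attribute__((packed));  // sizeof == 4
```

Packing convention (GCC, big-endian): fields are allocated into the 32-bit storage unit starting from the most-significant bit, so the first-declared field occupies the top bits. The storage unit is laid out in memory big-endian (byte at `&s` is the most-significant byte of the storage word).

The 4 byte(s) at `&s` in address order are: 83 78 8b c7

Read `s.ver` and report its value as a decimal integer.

[0]=0x83 [1]=0x78 [2]=0x8b [3]=0xc7 (big-endian) → word 0x83788bc7
chan:2 @ bit 30 → (0x83788bc7>>30)&0x3 = 0x2
seq:18 @ bit 12 → (0x83788bc7>>12)&0x3ffff = 0x3788
slot:1 @ bit 11 → (0x83788bc7>>11)&0x1 = 0x1
tag:2 @ bit 9 → (0x83788bc7>>9)&0x3 = 0x1
ver:4 @ bit 5 → (0x83788bc7>>5)&0xf = 0xe  ←
err:5 @ bit 0 → (0x83788bc7>>0)&0x1f = 0x7
ver signed 4b, MSB=1: 14 - 16 = -2

-2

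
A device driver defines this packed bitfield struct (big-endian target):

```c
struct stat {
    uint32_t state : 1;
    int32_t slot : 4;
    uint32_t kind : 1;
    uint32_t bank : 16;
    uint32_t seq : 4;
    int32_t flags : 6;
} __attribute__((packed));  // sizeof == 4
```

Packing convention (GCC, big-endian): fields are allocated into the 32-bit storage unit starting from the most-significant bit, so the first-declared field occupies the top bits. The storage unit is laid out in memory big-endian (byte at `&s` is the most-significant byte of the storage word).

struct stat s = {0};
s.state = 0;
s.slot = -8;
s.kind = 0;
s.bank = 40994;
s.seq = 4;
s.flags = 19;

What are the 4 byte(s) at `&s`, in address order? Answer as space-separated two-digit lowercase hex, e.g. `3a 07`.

42 80 89 13

state:1 = 0 → 0x0 << 31 → word 0x00000000
slot:4 = -8 → 0x8 << 27 → word 0x40000000
kind:1 = 0 → 0x0 << 26 → word 0x40000000
bank:16 = 40994 → 0xa022 << 10 → word 0x42808800
seq:4 = 4 → 0x4 << 6 → word 0x42808900
flags:6 = 19 → 0x13 << 0 → word 0x42808913
word = 0x42808913 → big-endian bytes:
  [0]=0x42  [1]=0x80  [2]=0x89  [3]=0x13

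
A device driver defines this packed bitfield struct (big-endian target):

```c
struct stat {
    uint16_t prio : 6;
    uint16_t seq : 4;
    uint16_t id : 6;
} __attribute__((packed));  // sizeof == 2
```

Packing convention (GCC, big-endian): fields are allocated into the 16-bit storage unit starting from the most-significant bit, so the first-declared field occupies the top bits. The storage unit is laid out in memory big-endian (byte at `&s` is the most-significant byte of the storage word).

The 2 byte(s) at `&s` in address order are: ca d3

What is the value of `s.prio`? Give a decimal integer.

[0]=0xca [1]=0xd3 (big-endian) → word 0xcad3
prio:6 @ bit 10 → (0xcad3>>10)&0x3f = 0x32  ←
seq:4 @ bit 6 → (0xcad3>>6)&0xf = 0xb
id:6 @ bit 0 → (0xcad3>>0)&0x3f = 0x13

50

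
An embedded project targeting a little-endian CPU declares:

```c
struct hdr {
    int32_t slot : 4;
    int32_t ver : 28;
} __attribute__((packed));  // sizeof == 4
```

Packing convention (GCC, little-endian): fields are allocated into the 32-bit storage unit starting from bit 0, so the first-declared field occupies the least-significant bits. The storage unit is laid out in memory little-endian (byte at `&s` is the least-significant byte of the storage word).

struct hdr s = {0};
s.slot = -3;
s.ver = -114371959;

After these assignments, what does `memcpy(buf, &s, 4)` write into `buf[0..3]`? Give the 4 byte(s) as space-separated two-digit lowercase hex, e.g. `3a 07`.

[0+:4] slot=-3 & 0xf = 0xd; word=0x0000000d
[4+:28] ver=-114371959 & 0xfffffff = 0x92ed289; word=0x92ed289d
word = 0x92ed289d → little-endian bytes:
  [0]=0x9d  [1]=0x28  [2]=0xed  [3]=0x92

9d 28 ed 92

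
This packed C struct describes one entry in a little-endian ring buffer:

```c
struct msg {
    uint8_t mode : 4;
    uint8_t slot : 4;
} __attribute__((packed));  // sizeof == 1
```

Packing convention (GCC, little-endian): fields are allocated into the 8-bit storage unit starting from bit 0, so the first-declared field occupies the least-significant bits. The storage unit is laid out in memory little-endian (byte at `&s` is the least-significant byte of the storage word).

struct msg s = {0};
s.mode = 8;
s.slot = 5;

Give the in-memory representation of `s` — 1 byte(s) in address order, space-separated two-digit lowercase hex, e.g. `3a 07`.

mode:4 = 8 → 0x8 << 0 → word 0x08
slot:4 = 5 → 0x5 << 4 → word 0x58
word = 0x58 → little-endian bytes:
  [0]=0x58

58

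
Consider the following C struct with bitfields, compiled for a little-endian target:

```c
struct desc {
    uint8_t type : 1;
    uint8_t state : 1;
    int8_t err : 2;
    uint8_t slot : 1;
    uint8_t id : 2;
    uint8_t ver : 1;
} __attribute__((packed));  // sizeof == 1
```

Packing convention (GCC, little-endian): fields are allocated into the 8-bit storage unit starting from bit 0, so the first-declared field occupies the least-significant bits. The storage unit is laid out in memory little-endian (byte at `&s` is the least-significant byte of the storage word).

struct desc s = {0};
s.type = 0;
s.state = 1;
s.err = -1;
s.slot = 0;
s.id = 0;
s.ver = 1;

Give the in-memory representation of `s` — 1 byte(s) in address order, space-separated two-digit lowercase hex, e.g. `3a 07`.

type:1 = 0 → 0x0 << 0 → word 0x00
state:1 = 1 → 0x1 << 1 → word 0x02
err:2 = -1 → 0x3 << 2 → word 0x0e
slot:1 = 0 → 0x0 << 4 → word 0x0e
id:2 = 0 → 0x0 << 5 → word 0x0e
ver:1 = 1 → 0x1 << 7 → word 0x8e
word = 0x8e → little-endian bytes:
  [0]=0x8e

8e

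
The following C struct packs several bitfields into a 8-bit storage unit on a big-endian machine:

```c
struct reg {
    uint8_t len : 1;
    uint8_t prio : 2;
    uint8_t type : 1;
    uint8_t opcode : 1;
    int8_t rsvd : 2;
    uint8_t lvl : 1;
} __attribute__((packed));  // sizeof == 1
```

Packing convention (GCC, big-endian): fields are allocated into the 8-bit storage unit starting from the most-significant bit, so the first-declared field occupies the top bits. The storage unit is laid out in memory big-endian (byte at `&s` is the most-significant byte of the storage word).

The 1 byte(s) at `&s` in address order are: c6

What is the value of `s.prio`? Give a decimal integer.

2

[0]=0xc6 (big-endian) → word 0xc6
len [7+:1] = (word>>7) & 0x1 = 1
prio [5+:2] = (word>>5) & 0x3 = 2  ←
type [4+:1] = (word>>4) & 0x1 = 0
opcode [3+:1] = (word>>3) & 0x1 = 0
rsvd [1+:2] = (word>>1) & 0x3 = 3
lvl [0+:1] = (word>>0) & 0x1 = 0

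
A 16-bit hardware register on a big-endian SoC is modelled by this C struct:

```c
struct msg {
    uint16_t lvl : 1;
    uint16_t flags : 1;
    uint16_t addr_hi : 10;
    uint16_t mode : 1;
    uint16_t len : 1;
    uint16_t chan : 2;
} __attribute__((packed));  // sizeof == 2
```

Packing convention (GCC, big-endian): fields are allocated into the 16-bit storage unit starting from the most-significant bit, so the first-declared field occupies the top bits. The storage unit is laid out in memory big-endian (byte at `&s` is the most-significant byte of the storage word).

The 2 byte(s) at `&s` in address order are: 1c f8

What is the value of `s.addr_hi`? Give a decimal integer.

[0]=0x1c [1]=0xf8 (big-endian) → word 0x1cf8
lvl [15+:1] = (word>>15) & 0x1 = 0
flags [14+:1] = (word>>14) & 0x1 = 0
addr_hi [4+:10] = (word>>4) & 0x3ff = 463  ←
mode [3+:1] = (word>>3) & 0x1 = 1
len [2+:1] = (word>>2) & 0x1 = 0
chan [0+:2] = (word>>0) & 0x3 = 0

463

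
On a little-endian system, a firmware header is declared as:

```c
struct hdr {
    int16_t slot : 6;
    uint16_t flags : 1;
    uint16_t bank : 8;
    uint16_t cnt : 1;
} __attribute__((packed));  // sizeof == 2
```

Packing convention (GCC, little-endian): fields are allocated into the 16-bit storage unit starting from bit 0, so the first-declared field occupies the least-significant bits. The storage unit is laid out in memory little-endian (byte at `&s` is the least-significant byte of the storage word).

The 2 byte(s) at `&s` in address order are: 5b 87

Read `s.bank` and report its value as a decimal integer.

14

[0]=0x5b [1]=0x87 (little-endian) → word 0x875b
slot [0+:6] = (word>>0) & 0x3f = 27
flags [6+:1] = (word>>6) & 0x1 = 1
bank [7+:8] = (word>>7) & 0xff = 14  ←
cnt [15+:1] = (word>>15) & 0x1 = 1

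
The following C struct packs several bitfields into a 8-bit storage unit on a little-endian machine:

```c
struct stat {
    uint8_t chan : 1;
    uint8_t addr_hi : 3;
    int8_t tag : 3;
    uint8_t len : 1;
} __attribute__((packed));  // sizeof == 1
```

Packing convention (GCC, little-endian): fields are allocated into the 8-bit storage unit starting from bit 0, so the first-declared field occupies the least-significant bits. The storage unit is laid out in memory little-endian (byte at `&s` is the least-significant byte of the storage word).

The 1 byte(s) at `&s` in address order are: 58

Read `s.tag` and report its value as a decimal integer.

-3

[0]=0x58 (little-endian) → word 0x58
chan:1 @ bit 0 → (0x58>>0)&0x1 = 0x0
addr_hi:3 @ bit 1 → (0x58>>1)&0x7 = 0x4
tag:3 @ bit 4 → (0x58>>4)&0x7 = 0x5  ←
len:1 @ bit 7 → (0x58>>7)&0x1 = 0x0
tag signed 3b, MSB=1: 5 - 8 = -3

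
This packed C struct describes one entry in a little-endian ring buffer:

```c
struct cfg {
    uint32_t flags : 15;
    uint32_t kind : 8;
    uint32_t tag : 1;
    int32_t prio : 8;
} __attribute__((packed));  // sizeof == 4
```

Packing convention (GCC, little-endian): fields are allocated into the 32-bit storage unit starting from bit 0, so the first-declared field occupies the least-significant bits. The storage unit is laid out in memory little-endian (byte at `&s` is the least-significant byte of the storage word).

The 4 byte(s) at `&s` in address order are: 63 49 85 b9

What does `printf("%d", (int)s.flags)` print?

18787

[0]=0x63 [1]=0x49 [2]=0x85 [3]=0xb9 (little-endian) → word 0xb9854963
flags [0+:15] = (word>>0) & 0x7fff = 18787  ←
kind [15+:8] = (word>>15) & 0xff = 10
tag [23+:1] = (word>>23) & 0x1 = 1
prio [24+:8] = (word>>24) & 0xff = 185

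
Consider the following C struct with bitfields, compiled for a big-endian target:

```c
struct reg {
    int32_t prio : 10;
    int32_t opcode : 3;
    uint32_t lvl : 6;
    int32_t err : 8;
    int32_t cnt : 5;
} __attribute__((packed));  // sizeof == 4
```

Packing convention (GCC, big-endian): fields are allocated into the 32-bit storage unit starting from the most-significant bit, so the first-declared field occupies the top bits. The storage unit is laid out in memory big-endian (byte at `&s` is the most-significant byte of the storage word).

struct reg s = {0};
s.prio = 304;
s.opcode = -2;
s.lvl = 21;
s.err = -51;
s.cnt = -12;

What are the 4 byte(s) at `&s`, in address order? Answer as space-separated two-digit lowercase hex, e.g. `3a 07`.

prio:10 = 304 → 0x130 << 22 → word 0x4c000000
opcode:3 = -2 → 0x6 << 19 → word 0x4c300000
lvl:6 = 21 → 0x15 << 13 → word 0x4c32a000
err:8 = -51 → 0xcd << 5 → word 0x4c32b9a0
cnt:5 = -12 → 0x14 << 0 → word 0x4c32b9b4
word = 0x4c32b9b4 → big-endian bytes:
  [0]=0x4c  [1]=0x32  [2]=0xb9  [3]=0xb4

4c 32 b9 b4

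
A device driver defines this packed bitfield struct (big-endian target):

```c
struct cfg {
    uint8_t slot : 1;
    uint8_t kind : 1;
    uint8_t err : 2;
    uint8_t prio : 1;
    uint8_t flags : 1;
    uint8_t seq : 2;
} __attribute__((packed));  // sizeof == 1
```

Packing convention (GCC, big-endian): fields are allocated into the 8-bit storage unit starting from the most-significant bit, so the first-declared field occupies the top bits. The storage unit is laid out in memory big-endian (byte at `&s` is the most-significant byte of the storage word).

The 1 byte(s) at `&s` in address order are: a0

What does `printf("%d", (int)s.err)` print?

2

[0]=0xa0 (big-endian) → word 0xa0
slot [7+:1] = (word>>7) & 0x1 = 1
kind [6+:1] = (word>>6) & 0x1 = 0
err [4+:2] = (word>>4) & 0x3 = 2  ←
prio [3+:1] = (word>>3) & 0x1 = 0
flags [2+:1] = (word>>2) & 0x1 = 0
seq [0+:2] = (word>>0) & 0x3 = 0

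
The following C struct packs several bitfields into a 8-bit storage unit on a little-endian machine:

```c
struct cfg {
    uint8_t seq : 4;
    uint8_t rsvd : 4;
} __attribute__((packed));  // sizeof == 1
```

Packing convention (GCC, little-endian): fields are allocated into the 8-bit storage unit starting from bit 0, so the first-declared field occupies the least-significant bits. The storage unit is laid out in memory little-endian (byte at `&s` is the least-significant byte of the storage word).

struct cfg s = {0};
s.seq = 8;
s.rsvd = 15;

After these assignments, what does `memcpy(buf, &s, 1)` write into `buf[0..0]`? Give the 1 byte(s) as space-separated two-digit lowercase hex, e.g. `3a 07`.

seq:4 = 8 → 0x8 << 0 → word 0x08
rsvd:4 = 15 → 0xf << 4 → word 0xf8
word = 0xf8 → little-endian bytes:
  [0]=0xf8

f8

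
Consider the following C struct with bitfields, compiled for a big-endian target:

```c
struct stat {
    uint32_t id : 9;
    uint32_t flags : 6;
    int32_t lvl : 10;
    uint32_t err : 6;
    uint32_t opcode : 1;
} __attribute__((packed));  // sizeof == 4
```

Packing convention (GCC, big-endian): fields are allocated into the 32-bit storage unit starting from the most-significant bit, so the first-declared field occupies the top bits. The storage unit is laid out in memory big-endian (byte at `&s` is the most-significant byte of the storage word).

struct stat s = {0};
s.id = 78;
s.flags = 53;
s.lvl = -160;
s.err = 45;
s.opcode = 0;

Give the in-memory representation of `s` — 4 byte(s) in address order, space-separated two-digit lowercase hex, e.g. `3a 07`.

27 6b b0 5a

id (9b) val=78 bits=0x4e at bit 23: 0x27000000
flags (6b) val=53 bits=0x35 at bit 17: 0x276a0000
lvl (10b) val=-160 bits=0x360 at bit 7: 0x276bb000
err (6b) val=45 bits=0x2d at bit 1: 0x276bb05a
opcode (1b) val=0 bits=0x0 at bit 0: 0x276bb05a
word = 0x276bb05a → big-endian bytes:
  [0]=0x27  [1]=0x6b  [2]=0xb0  [3]=0x5a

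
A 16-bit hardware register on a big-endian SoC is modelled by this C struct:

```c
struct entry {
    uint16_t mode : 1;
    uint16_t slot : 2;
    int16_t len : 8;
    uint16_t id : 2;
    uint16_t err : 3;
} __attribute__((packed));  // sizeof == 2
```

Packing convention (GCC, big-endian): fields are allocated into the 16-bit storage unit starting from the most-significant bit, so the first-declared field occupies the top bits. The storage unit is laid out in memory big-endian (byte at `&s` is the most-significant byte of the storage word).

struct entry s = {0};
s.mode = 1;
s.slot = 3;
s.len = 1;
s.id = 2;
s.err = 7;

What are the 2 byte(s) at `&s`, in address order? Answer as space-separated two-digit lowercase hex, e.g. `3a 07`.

e0 37

[15+:1] mode=1 & 0x1 = 0x1; word=0x8000
[13+:2] slot=3 & 0x3 = 0x3; word=0xe000
[5+:8] len=1 & 0xff = 0x1; word=0xe020
[3+:2] id=2 & 0x3 = 0x2; word=0xe030
[0+:3] err=7 & 0x7 = 0x7; word=0xe037
word = 0xe037 → big-endian bytes:
  [0]=0xe0  [1]=0x37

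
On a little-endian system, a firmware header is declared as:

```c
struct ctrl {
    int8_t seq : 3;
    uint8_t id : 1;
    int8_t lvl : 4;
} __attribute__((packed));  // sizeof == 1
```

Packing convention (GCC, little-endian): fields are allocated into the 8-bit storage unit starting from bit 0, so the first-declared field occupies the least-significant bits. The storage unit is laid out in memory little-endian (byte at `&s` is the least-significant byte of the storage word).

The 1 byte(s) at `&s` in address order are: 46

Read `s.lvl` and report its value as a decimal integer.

4

[0]=0x46 (little-endian) → word 0x46
seq:3 @ bit 0 → (0x46>>0)&0x7 = 0x6
id:1 @ bit 3 → (0x46>>3)&0x1 = 0x0
lvl:4 @ bit 4 → (0x46>>4)&0xf = 0x4  ←
lvl signed 4b, MSB=0: value = 4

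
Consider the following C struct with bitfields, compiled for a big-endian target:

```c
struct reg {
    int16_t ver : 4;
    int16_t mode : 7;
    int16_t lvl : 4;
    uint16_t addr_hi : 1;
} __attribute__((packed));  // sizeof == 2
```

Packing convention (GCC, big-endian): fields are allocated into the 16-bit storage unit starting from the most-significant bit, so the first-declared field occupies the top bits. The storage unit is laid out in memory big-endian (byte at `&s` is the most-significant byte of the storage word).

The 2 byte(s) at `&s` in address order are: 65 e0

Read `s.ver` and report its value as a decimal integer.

6

[0]=0x65 [1]=0xe0 (big-endian) → word 0x65e0
ver [12+:4] = (word>>12) & 0xf = 6  ←
mode [5+:7] = (word>>5) & 0x7f = 47
lvl [1+:4] = (word>>1) & 0xf = 0
addr_hi [0+:1] = (word>>0) & 0x1 = 0
ver signed 4b, MSB=0: value = 6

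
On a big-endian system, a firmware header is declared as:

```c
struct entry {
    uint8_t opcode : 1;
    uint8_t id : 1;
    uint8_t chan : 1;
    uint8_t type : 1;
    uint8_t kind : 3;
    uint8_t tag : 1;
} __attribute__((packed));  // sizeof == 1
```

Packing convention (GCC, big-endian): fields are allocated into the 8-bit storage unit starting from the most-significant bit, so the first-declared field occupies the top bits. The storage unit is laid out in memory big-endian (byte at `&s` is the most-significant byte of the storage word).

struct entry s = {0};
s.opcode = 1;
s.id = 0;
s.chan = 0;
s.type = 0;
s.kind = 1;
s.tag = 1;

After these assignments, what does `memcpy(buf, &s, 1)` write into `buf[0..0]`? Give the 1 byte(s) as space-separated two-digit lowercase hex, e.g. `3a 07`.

83

[7+:1] opcode=1 & 0x1 = 0x1; word=0x80
[6+:1] id=0 & 0x1 = 0x0; word=0x80
[5+:1] chan=0 & 0x1 = 0x0; word=0x80
[4+:1] type=0 & 0x1 = 0x0; word=0x80
[1+:3] kind=1 & 0x7 = 0x1; word=0x82
[0+:1] tag=1 & 0x1 = 0x1; word=0x83
word = 0x83 → big-endian bytes:
  [0]=0x83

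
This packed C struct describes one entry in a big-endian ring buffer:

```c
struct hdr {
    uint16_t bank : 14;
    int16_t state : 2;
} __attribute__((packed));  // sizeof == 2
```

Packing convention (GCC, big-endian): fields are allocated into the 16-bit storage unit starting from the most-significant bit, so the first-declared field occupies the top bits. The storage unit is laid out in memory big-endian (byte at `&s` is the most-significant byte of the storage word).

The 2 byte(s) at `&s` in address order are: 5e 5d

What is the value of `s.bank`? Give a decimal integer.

6039

[0]=0x5e [1]=0x5d (big-endian) → word 0x5e5d
bank:14 @ bit 2 → (0x5e5d>>2)&0x3fff = 0x1797  ←
state:2 @ bit 0 → (0x5e5d>>0)&0x3 = 0x1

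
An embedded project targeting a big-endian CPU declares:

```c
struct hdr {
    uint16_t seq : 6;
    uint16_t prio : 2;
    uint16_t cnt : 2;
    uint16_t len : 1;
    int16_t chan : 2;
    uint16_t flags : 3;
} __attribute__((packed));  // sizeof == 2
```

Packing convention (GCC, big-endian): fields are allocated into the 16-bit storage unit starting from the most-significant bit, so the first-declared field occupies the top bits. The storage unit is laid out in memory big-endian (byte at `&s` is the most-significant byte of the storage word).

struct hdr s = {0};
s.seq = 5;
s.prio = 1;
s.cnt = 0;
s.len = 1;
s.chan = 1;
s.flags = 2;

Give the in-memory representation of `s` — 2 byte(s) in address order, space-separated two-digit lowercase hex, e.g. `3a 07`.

seq (6b) val=5 bits=0x5 at bit 10: 0x1400
prio (2b) val=1 bits=0x1 at bit 8: 0x1500
cnt (2b) val=0 bits=0x0 at bit 6: 0x1500
len (1b) val=1 bits=0x1 at bit 5: 0x1520
chan (2b) val=1 bits=0x1 at bit 3: 0x1528
flags (3b) val=2 bits=0x2 at bit 0: 0x152a
word = 0x152a → big-endian bytes:
  [0]=0x15  [1]=0x2a

15 2a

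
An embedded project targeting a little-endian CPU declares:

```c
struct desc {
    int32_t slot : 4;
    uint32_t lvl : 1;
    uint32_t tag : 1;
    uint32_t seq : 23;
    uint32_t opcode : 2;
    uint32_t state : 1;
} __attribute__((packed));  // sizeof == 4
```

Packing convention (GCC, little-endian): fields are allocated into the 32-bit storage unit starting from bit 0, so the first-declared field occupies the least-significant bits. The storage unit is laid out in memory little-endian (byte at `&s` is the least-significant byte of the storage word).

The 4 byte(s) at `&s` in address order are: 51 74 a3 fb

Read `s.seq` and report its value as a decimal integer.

[0]=0x51 [1]=0x74 [2]=0xa3 [3]=0xfb (little-endian) → word 0xfba37451
slot:4 @ bit 0 → (0xfba37451>>0)&0xf = 0x1
lvl:1 @ bit 4 → (0xfba37451>>4)&0x1 = 0x1
tag:1 @ bit 5 → (0xfba37451>>5)&0x1 = 0x0
seq:23 @ bit 6 → (0xfba37451>>6)&0x7fffff = 0x6e8dd1  ←
opcode:2 @ bit 29 → (0xfba37451>>29)&0x3 = 0x3
state:1 @ bit 31 → (0xfba37451>>31)&0x1 = 0x1

7245265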